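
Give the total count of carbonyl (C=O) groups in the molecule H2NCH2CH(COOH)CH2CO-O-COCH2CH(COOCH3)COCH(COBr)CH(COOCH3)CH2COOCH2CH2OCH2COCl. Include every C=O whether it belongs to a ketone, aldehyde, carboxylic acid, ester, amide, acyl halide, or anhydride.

9

CH(COOH): carboxylic acid, 1 C=O (running total 1).
CH2CO-O-COCH2: anhydride, 2 C=O (running total 3).
CH(COOCH3): ester, 1 C=O (running total 4).
CO: ketone, 1 C=O (running total 5).
CH(COBr): acyl halide, 1 C=O (running total 6).
CH(COOCH3): ester, 1 C=O (running total 7).
CH2COOCH2: ester, 1 C=O (running total 8).
COCl: acyl halide, 1 C=O (running total 9).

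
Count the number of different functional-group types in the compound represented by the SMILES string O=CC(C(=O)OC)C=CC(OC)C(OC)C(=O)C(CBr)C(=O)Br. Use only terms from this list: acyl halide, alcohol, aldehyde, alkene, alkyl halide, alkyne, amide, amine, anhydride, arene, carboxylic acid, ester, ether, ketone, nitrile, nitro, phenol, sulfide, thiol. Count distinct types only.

terminal –CHO: carbonyl C bonded to H and C → aldehyde.
pendant –COOCH3: carbonyl C bonded to C and –OCH3 → ester.
C=C double bond → alkene.
pendant –OCH3: C–O–C with sp³ C, no adjacent C=O → ether.
pendant –OCH3: C–O–C with sp³ C, no adjacent C=O → ether.
–C(=O)– with carbon on both sides → ketone.
pendant –CH2X: halogen on sp³ carbon → alkyl halide.
–C(=O)Br: carbonyl C bonded to C and to a halogen → acyl halide (not alkyl halide).
Distinct types present: acyl halide, aldehyde, alkene, alkyl halide, ester, ether, ketone.

7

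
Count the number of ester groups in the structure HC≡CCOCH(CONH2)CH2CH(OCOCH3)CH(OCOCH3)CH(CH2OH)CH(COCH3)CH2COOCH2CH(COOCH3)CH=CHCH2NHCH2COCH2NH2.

Working along the chain:
  HC≡C: C≡C triple bond → alkyne.
  CO: –C(=O)– with carbon on both sides → ketone.
  CH(CONH2): pendant –CONH2: carbonyl C bonded to C and N → amide.
  CH(OCOCH3): pendant –OC(=O)CH3: an acyloxy group → ester.
  CH(OCOCH3): pendant –OC(=O)CH3: an acyloxy group → ester.
  CH(CH2OH): pendant –CH2OH on an sp³ backbone C → alcohol.
  CH(COCH3): pendant –COCH3: carbonyl C bonded to two carbons → ketone.
  CH2COOCH2: –C(=O)–O–C with C on the carbonyl side → ester.
  CH(COOCH3): pendant –COOCH3: carbonyl C bonded to C and –OCH3 → ester.
  CH=CH: C=C double bond → alkene.
  CH2NHCH2: C–N–C with sp³ carbons and no adjacent C=O → amine (secondary).
  CO: –C(=O)– with carbon on both sides → ketone.
  CH2NH2: –NH2 on an sp³ carbon with no adjacent C=O → amine.
Ester appears at: CH(OCOCH3), CH(OCOCH3), CH2COOCH2, CH(COOCH3) → 4.

4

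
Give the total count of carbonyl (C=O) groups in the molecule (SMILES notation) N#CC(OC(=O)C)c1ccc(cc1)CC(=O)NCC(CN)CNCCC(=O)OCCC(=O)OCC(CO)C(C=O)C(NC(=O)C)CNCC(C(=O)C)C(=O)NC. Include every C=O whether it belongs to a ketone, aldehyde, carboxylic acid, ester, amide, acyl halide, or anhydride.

CH(OCOCH3): ester, 1 C=O (running total 1).
CH2CONHCH2: amide, 1 C=O (running total 2).
CH2COOCH2: ester, 1 C=O (running total 3).
CH2COOCH2: ester, 1 C=O (running total 4).
CH(CHO): aldehyde, 1 C=O (running total 5).
CH(NHCOCH3): amide, 1 C=O (running total 6).
CH(COCH3): ketone, 1 C=O (running total 7).
CONHCH3: amide, 1 C=O (running total 8).

8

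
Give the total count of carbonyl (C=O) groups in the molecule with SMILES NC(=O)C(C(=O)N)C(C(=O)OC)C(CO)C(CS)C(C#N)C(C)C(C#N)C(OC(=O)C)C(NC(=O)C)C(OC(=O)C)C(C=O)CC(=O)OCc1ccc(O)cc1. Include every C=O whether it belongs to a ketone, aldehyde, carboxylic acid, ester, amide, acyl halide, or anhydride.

8

H2NCO: amide, 1 C=O (running total 1).
CH(CONH2): amide, 1 C=O (running total 2).
CH(COOCH3): ester, 1 C=O (running total 3).
CH(OCOCH3): ester, 1 C=O (running total 4).
CH(NHCOCH3): amide, 1 C=O (running total 5).
CH(OCOCH3): ester, 1 C=O (running total 6).
CH(CHO): aldehyde, 1 C=O (running total 7).
CH2COOCH2: ester, 1 C=O (running total 8).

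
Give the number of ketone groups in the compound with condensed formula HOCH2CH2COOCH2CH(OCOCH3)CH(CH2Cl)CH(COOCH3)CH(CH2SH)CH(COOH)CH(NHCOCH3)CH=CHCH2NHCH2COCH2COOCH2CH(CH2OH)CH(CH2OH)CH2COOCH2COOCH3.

Taking each segment in turn:
  HOCH2: HO– on an sp³ carbon → alcohol.
  CH2COOCH2: –C(=O)–O–C with C on the carbonyl side → ester.
  CH(OCOCH3): pendant –OC(=O)CH3: an acyloxy group → ester.
  CH(CH2Cl): pendant –CH2X: halogen on sp³ carbon → alkyl halide.
  CH(COOCH3): pendant –COOCH3: carbonyl C bonded to C and –OCH3 → ester.
  CH(CH2SH): pendant –CH2SH → thiol.
  CH(COOH): pendant –COOH: carbonyl C bonded to C and –OH → carboxylic acid.
  CH(NHCOCH3): pendant –NHC(=O)CH3: N bonded to a carbonyl → amide (not amine).
  CH=CH: C=C double bond → alkene.
  CH2NHCH2: C–N–C with sp³ carbons and no adjacent C=O → amine (secondary).
  CO: –C(=O)– with carbon on both sides → ketone.
  CH2COOCH2: –C(=O)–O–C with C on the carbonyl side → ester.
  CH(CH2OH): pendant –CH2OH on an sp³ backbone C → alcohol.
  CH(CH2OH): pendant –CH2OH on an sp³ backbone C → alcohol.
  CH2COOCH2: –C(=O)–O–C with C on the carbonyl side → ester.
  COOCH3: –C(=O)OCH3: carbonyl C bonded to C and to –OCH3 → ester (not ketone + ether).
Ketone appears at: CO → 1.

1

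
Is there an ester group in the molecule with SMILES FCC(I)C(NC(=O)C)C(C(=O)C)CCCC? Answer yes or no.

no

Working along the chain:
  FCH2: halogen on an sp³ carbon → alkyl halide.
  CH(I): halogen on an sp³ carbon → alkyl halide.
  CH(NHCOCH3): pendant –NHC(=O)CH3: N bonded to a carbonyl → amide (not amine).
  CH(COCH3): pendant –COCH3: carbonyl C bonded to two carbons → ketone.
The groups actually present are: alkyl halide, amide, ketone.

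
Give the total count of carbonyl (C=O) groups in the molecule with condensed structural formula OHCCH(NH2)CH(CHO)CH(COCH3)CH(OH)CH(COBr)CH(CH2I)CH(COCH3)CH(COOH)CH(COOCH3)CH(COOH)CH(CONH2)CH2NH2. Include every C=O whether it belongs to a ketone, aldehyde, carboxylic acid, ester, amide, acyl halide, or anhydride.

9

OHC: aldehyde, 1 C=O (running total 1).
CH(CHO): aldehyde, 1 C=O (running total 2).
CH(COCH3): ketone, 1 C=O (running total 3).
CH(COBr): acyl halide, 1 C=O (running total 4).
CH(COCH3): ketone, 1 C=O (running total 5).
CH(COOH): carboxylic acid, 1 C=O (running total 6).
CH(COOCH3): ester, 1 C=O (running total 7).
CH(COOH): carboxylic acid, 1 C=O (running total 8).
CH(CONH2): amide, 1 C=O (running total 9).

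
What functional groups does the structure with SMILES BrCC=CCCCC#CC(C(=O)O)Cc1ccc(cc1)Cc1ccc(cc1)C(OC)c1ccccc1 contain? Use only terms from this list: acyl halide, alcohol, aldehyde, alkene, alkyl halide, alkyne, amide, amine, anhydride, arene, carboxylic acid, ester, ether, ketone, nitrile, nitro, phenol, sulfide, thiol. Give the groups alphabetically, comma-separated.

alkene, alkyl halide, alkyne, arene, carboxylic acid, ether

Working along the chain:
  BrCH2: halogen on an sp³ carbon → alkyl halide.
  CH=CH: C=C double bond → alkene.
  C≡C: C≡C triple bond → alkyne.
  CH(COOH): pendant –COOH: carbonyl C bonded to C and –OH → carboxylic acid.
  C6H4: para-disubstituted benzene ring → arene.
  C6H4: para-disubstituted benzene ring → arene.
  CH(OCH3): pendant –OCH3: C–O–C with sp³ C, no adjacent C=O → ether.
  C6H5: –C6H5 phenyl ring → arene.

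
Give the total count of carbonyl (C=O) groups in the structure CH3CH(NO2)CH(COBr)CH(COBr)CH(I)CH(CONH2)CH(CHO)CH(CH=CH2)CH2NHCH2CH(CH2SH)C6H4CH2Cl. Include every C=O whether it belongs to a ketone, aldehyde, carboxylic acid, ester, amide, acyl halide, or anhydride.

4

CH(COBr): acyl halide, 1 C=O (running total 1).
CH(COBr): acyl halide, 1 C=O (running total 2).
CH(CONH2): amide, 1 C=O (running total 3).
CH(CHO): aldehyde, 1 C=O (running total 4).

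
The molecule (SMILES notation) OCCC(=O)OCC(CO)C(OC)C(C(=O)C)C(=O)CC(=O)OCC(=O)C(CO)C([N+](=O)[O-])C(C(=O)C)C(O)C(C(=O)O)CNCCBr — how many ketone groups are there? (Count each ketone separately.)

4

Reading the structure from left to right:
  HOCH2: HO– on an sp³ carbon → alcohol.
  CH2COOCH2: –C(=O)–O–C with C on the carbonyl side → ester.
  CH(CH2OH): pendant –CH2OH on an sp³ backbone C → alcohol.
  CH(OCH3): pendant –OCH3: C–O–C with sp³ C, no adjacent C=O → ether.
  CH(COCH3): pendant –COCH3: carbonyl C bonded to two carbons → ketone.
  CO: –C(=O)– with carbon on both sides → ketone.
  CH2COOCH2: –C(=O)–O–C with C on the carbonyl side → ester.
  CO: –C(=O)– with carbon on both sides → ketone.
  CH(CH2OH): pendant –CH2OH on an sp³ backbone C → alcohol.
  CH(NO2): –NO2 on an sp³ carbon → nitro (the N=O is not a carbonyl).
  CH(COCH3): pendant –COCH3: carbonyl C bonded to two carbons → ketone.
  CH(OH): –OH on an sp³ carbon → alcohol (secondary).
  CH(COOH): pendant –COOH: carbonyl C bonded to C and –OH → carboxylic acid.
  CH2NHCH2: C–N–C with sp³ carbons and no adjacent C=O → amine (secondary).
  CH2Br: halogen on an sp³ carbon → alkyl halide.
Ketone appears at: CH(COCH3), CO, CO, CH(COCH3) → 4.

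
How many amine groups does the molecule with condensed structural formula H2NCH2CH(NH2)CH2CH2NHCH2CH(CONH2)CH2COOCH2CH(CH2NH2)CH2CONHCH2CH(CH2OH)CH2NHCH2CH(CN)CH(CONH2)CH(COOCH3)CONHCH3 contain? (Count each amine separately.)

–NH2 on an sp³ carbon with no adjacent C=O → amine.
–NH2 on an sp³ carbon with no adjacent C=O → amine.
C–N–C with sp³ carbons and no adjacent C=O → amine (secondary).
pendant –CONH2: carbonyl C bonded to C and N → amide.
–C(=O)–O–C with C on the carbonyl side → ester.
pendant –CH2NH2: N on sp³ C, no adjacent C=O → amine.
–C(=O)–N– linkage → amide (the N is not an amine).
pendant –CH2OH on an sp³ backbone C → alcohol.
C–N–C with sp³ carbons and no adjacent C=O → amine (secondary).
pendant –C≡N: nitrile.
pendant –CONH2: carbonyl C bonded to C and N → amide.
pendant –COOCH3: carbonyl C bonded to C and –OCH3 → ester.
–C(=O)NHCH3: carbonyl C bonded to C and to N → amide (the N is not an amine).
Amine appears at: H2NCH2, CH(NH2), CH2NHCH2, CH(CH2NH2), CH2NHCH2 → 5.

5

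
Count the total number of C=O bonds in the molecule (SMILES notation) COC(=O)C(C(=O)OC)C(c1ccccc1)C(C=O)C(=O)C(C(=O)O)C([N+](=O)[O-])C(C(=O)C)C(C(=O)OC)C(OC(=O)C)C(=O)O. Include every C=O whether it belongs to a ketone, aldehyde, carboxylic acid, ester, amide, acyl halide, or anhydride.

CH3OOC: ester, 1 C=O (running total 1).
CH(COOCH3): ester, 1 C=O (running total 2).
CH(CHO): aldehyde, 1 C=O (running total 3).
CO: ketone, 1 C=O (running total 4).
CH(COOH): carboxylic acid, 1 C=O (running total 5).
CH(COCH3): ketone, 1 C=O (running total 6).
CH(COOCH3): ester, 1 C=O (running total 7).
CH(OCOCH3): ester, 1 C=O (running total 8).
COOH: carboxylic acid, 1 C=O (running total 9).

9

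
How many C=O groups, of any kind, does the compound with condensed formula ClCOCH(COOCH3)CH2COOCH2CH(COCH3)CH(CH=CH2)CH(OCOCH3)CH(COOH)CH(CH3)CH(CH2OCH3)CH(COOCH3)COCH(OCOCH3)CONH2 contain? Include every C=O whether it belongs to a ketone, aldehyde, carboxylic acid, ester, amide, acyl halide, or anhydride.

ClCO: acyl halide, 1 C=O (running total 1).
CH(COOCH3): ester, 1 C=O (running total 2).
CH2COOCH2: ester, 1 C=O (running total 3).
CH(COCH3): ketone, 1 C=O (running total 4).
CH(OCOCH3): ester, 1 C=O (running total 5).
CH(COOH): carboxylic acid, 1 C=O (running total 6).
CH(COOCH3): ester, 1 C=O (running total 7).
CO: ketone, 1 C=O (running total 8).
CH(OCOCH3): ester, 1 C=O (running total 9).
CONH2: amide, 1 C=O (running total 10).

10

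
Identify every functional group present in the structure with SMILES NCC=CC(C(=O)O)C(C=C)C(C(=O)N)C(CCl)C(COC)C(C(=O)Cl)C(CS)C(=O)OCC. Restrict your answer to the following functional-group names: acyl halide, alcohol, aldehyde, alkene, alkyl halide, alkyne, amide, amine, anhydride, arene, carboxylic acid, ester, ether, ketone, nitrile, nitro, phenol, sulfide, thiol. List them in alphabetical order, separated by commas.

Taking each segment in turn:
  H2NCH2: –NH2 on an sp³ carbon with no adjacent C=O → amine.
  CH=CH: C=C double bond → alkene.
  CH(COOH): pendant –COOH: carbonyl C bonded to C and –OH → carboxylic acid.
  CH(CH=CH2): pendant –CH=CH2: C=C double bond → alkene.
  CH(CONH2): pendant –CONH2: carbonyl C bonded to C and N → amide.
  CH(CH2Cl): pendant –CH2X: halogen on sp³ carbon → alkyl halide.
  CH(CH2OCH3): pendant –CH2OCH3: C–O–C linkage → ether.
  CH(COCl): pendant –C(=O)X: carbonyl C bonded to C and halogen → acyl halide.
  CH(CH2SH): pendant –CH2SH → thiol.
  COOCH2CH3: –C(=O)OCH2CH3: carbonyl C bonded to C and to –OEt → ester.

acyl halide, alkene, alkyl halide, amide, amine, carboxylic acid, ester, ether, thiol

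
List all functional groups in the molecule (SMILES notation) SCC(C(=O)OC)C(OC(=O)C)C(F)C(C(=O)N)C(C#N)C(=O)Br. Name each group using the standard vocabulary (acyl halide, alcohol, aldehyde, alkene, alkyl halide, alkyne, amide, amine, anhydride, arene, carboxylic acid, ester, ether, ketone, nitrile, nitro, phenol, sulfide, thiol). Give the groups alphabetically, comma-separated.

acyl halide, alkyl halide, amide, ester, nitrile, thiol

–SH on an sp³ carbon → thiol.
pendant –COOCH3: carbonyl C bonded to C and –OCH3 → ester.
pendant –OC(=O)CH3: an acyloxy group → ester.
halogen on an sp³ carbon → alkyl halide.
pendant –CONH2: carbonyl C bonded to C and N → amide.
pendant –C≡N: nitrile.
–C(=O)Br: carbonyl C bonded to C and to a halogen → acyl halide (not alkyl halide).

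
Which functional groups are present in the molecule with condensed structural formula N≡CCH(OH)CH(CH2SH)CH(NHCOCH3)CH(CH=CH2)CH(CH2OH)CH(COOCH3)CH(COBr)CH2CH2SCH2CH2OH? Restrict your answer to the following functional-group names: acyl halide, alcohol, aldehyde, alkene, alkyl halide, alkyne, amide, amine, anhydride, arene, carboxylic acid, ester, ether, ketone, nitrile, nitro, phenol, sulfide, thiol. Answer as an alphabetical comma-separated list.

acyl halide, alcohol, alkene, amide, ester, nitrile, sulfide, thiol

N≡C–: carbon triple-bonded to nitrogen → nitrile.
–OH on an sp³ carbon → alcohol (secondary).
pendant –CH2SH → thiol.
pendant –NHC(=O)CH3: N bonded to a carbonyl → amide (not amine).
pendant –CH=CH2: C=C double bond → alkene.
pendant –CH2OH on an sp³ backbone C → alcohol.
pendant –COOCH3: carbonyl C bonded to C and –OCH3 → ester.
pendant –C(=O)X: carbonyl C bonded to C and halogen → acyl halide.
C–S–C linkage → sulfide (thioether).
–OH on an sp³ carbon → alcohol.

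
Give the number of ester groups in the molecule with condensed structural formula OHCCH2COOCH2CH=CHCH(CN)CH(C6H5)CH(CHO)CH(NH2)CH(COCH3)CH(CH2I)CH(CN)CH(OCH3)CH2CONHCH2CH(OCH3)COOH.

1

Working along the chain:
  OHC: terminal –CHO: carbonyl C bonded to H and C → aldehyde.
  CH2COOCH2: –C(=O)–O–C with C on the carbonyl side → ester.
  CH=CH: C=C double bond → alkene.
  CH(CN): pendant –C≡N: nitrile.
  CH(C6H5): pendant –C6H5: benzene ring → arene.
  CH(CHO): pendant –CHO: carbonyl C bonded to C and H → aldehyde.
  CH(NH2): –NH2 on an sp³ carbon with no adjacent C=O → amine.
  CH(COCH3): pendant –COCH3: carbonyl C bonded to two carbons → ketone.
  CH(CH2I): pendant –CH2X: halogen on sp³ carbon → alkyl halide.
  CH(CN): pendant –C≡N: nitrile.
  CH(OCH3): pendant –OCH3: C–O–C with sp³ C, no adjacent C=O → ether.
  CH2CONHCH2: –C(=O)–N– linkage → amide (the N is not an amine).
  CH(OCH3): pendant –OCH3: C–O–C with sp³ C, no adjacent C=O → ether.
  COOH: –COOH: carbonyl C bonded to –OH and C → carboxylic acid (the –OH is not a separate alcohol).
Ester appears at: CH2COOCH2 → 1.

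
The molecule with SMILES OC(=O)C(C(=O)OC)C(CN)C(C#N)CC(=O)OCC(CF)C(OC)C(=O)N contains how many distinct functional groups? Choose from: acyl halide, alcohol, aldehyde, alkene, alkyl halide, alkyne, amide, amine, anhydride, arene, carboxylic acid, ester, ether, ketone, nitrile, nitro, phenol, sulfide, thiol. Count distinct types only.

7

–COOH: carbonyl C bonded to –OH and C → carboxylic acid (the –OH is not a separate alcohol).
pendant –COOCH3: carbonyl C bonded to C and –OCH3 → ester.
pendant –CH2NH2: N on sp³ C, no adjacent C=O → amine.
pendant –C≡N: nitrile.
–C(=O)–O–C with C on the carbonyl side → ester.
pendant –CH2X: halogen on sp³ carbon → alkyl halide.
pendant –OCH3: C–O–C with sp³ C, no adjacent C=O → ether.
–C(=O)NH2: carbonyl C bonded to C and to N → amide (the N is not a separate amine).
Distinct types present: alkyl halide, amide, amine, carboxylic acid, ester, ether, nitrile.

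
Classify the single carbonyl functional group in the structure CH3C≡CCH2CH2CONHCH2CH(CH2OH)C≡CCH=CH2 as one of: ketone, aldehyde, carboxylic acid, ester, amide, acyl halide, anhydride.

The carbonyl is in the CH2CONHCH2 segment: –C(=O)–N– linkage → amide (the N is not an amine).

amide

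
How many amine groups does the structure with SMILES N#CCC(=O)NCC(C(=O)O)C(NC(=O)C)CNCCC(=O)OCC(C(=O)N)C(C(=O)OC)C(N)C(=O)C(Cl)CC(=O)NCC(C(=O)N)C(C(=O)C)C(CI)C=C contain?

Taking each segment in turn:
  N≡C: N≡C–: carbon triple-bonded to nitrogen → nitrile.
  CH2CONHCH2: –C(=O)–N– linkage → amide (the N is not an amine).
  CH(COOH): pendant –COOH: carbonyl C bonded to C and –OH → carboxylic acid.
  CH(NHCOCH3): pendant –NHC(=O)CH3: N bonded to a carbonyl → amide (not amine).
  CH2NHCH2: C–N–C with sp³ carbons and no adjacent C=O → amine (secondary).
  CH2COOCH2: –C(=O)–O–C with C on the carbonyl side → ester.
  CH(CONH2): pendant –CONH2: carbonyl C bonded to C and N → amide.
  CH(COOCH3): pendant –COOCH3: carbonyl C bonded to C and –OCH3 → ester.
  CH(NH2): –NH2 on an sp³ carbon with no adjacent C=O → amine.
  CO: –C(=O)– with carbon on both sides → ketone.
  CH(Cl): halogen on an sp³ carbon → alkyl halide.
  CH2CONHCH2: –C(=O)–N– linkage → amide (the N is not an amine).
  CH(CONH2): pendant –CONH2: carbonyl C bonded to C and N → amide.
  CH(COCH3): pendant –COCH3: carbonyl C bonded to two carbons → ketone.
  CH(CH2I): pendant –CH2X: halogen on sp³ carbon → alkyl halide.
  CH=CH2: C=C double bond → alkene.
Amine appears at: CH2NHCH2, CH(NH2) → 2.

2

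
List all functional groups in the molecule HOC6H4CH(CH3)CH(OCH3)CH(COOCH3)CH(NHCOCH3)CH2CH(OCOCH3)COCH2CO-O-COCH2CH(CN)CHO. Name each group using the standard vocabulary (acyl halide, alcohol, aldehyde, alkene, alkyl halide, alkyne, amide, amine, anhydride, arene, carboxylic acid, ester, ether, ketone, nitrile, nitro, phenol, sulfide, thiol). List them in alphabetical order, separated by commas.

Working along the chain:
  HOC6H4: –OH attached directly to an aromatic ring → phenol (not alcohol); the ring itself is an arene.
  CH(OCH3): pendant –OCH3: C–O–C with sp³ C, no adjacent C=O → ether.
  CH(COOCH3): pendant –COOCH3: carbonyl C bonded to C and –OCH3 → ester.
  CH(NHCOCH3): pendant –NHC(=O)CH3: N bonded to a carbonyl → amide (not amine).
  CH(OCOCH3): pendant –OC(=O)CH3: an acyloxy group → ester.
  CO: –C(=O)– with carbon on both sides → ketone.
  CH2CO-O-COCH2: two acyl groups sharing one oxygen, –C(=O)–O–C(=O)– → anhydride.
  CH(CN): pendant –C≡N: nitrile.
  CHO: terminal –CHO: carbonyl C bonded to H and C → aldehyde.

aldehyde, amide, anhydride, arene, ester, ether, ketone, nitrile, phenol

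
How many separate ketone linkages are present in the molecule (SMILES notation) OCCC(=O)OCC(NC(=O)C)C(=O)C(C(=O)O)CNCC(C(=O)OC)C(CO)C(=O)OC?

HO– on an sp³ carbon → alcohol.
–C(=O)–O–C with C on the carbonyl side → ester.
pendant –NHC(=O)CH3: N bonded to a carbonyl → amide (not amine).
–C(=O)– with carbon on both sides → ketone.
pendant –COOH: carbonyl C bonded to C and –OH → carboxylic acid.
C–N–C with sp³ carbons and no adjacent C=O → amine (secondary).
pendant –COOCH3: carbonyl C bonded to C and –OCH3 → ester.
pendant –CH2OH on an sp³ backbone C → alcohol.
–C(=O)OCH3: carbonyl C bonded to C and to –OCH3 → ester (not ketone + ether).
Ketone appears at: CO → 1.

1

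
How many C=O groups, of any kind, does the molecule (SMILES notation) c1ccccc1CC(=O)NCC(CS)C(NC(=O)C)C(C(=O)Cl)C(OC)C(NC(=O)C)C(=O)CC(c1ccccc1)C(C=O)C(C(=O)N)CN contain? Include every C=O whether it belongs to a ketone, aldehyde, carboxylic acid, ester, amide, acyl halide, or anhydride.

CH2CONHCH2: amide, 1 C=O (running total 1).
CH(NHCOCH3): amide, 1 C=O (running total 2).
CH(COCl): acyl halide, 1 C=O (running total 3).
CH(NHCOCH3): amide, 1 C=O (running total 4).
CO: ketone, 1 C=O (running total 5).
CH(CHO): aldehyde, 1 C=O (running total 6).
CH(CONH2): amide, 1 C=O (running total 7).

7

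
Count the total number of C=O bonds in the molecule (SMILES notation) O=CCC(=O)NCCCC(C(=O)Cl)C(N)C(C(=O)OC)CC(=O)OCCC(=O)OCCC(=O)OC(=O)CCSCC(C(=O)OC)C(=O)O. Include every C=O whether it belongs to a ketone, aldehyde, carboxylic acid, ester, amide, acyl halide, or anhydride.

OHC: aldehyde, 1 C=O (running total 1).
CH2CONHCH2: amide, 1 C=O (running total 2).
CH(COCl): acyl halide, 1 C=O (running total 3).
CH(COOCH3): ester, 1 C=O (running total 4).
CH2COOCH2: ester, 1 C=O (running total 5).
CH2COOCH2: ester, 1 C=O (running total 6).
CH2CO-O-COCH2: anhydride, 2 C=O (running total 8).
CH(COOCH3): ester, 1 C=O (running total 9).
COOH: carboxylic acid, 1 C=O (running total 10).

10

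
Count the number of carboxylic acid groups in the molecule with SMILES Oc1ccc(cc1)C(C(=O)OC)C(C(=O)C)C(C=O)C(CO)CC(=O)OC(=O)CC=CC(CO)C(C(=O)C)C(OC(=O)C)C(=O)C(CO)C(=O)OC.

0

Taking each segment in turn:
  HOC6H4: –OH attached directly to an aromatic ring → phenol (not alcohol); the ring itself is an arene.
  CH(COOCH3): pendant –COOCH3: carbonyl C bonded to C and –OCH3 → ester.
  CH(COCH3): pendant –COCH3: carbonyl C bonded to two carbons → ketone.
  CH(CHO): pendant –CHO: carbonyl C bonded to C and H → aldehyde.
  CH(CH2OH): pendant –CH2OH on an sp³ backbone C → alcohol.
  CH2CO-O-COCH2: two acyl groups sharing one oxygen, –C(=O)–O–C(=O)– → anhydride.
  CH=CH: C=C double bond → alkene.
  CH(CH2OH): pendant –CH2OH on an sp³ backbone C → alcohol.
  CH(COCH3): pendant –COCH3: carbonyl C bonded to two carbons → ketone.
  CH(OCOCH3): pendant –OC(=O)CH3: an acyloxy group → ester.
  CO: –C(=O)– with carbon on both sides → ketone.
  CH(CH2OH): pendant –CH2OH on an sp³ backbone C → alcohol.
  COOCH3: –C(=O)OCH3: carbonyl C bonded to C and to –OCH3 → ester (not ketone + ether).
No segment is a carboxylic acid: CH(COOCH3) is ester, not carboxylic acid; CH(CHO) is aldehyde, not carboxylic acid; CH(CH2OH) is alcohol, not carboxylic acid. → 0.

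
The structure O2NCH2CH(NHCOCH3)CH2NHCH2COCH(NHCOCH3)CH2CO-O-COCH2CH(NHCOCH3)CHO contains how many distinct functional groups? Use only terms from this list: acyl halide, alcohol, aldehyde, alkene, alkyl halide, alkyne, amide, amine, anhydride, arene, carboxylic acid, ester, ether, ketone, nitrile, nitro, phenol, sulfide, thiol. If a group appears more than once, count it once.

6

Working along the chain:
  O2NCH2: –NO2 on carbon → nitro group.
  CH(NHCOCH3): pendant –NHC(=O)CH3: N bonded to a carbonyl → amide (not amine).
  CH2NHCH2: C–N–C with sp³ carbons and no adjacent C=O → amine (secondary).
  CO: –C(=O)– with carbon on both sides → ketone.
  CH(NHCOCH3): pendant –NHC(=O)CH3: N bonded to a carbonyl → amide (not amine).
  CH2CO-O-COCH2: two acyl groups sharing one oxygen, –C(=O)–O–C(=O)– → anhydride.
  CH(NHCOCH3): pendant –NHC(=O)CH3: N bonded to a carbonyl → amide (not amine).
  CHO: terminal –CHO: carbonyl C bonded to H and C → aldehyde.
Distinct types present: aldehyde, amide, amine, anhydride, ketone, nitro.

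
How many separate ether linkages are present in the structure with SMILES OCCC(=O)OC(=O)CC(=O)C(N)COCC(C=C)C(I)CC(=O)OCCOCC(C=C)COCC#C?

HO– on an sp³ carbon → alcohol.
two acyl groups sharing one oxygen, –C(=O)–O–C(=O)– → anhydride.
–C(=O)– with carbon on both sides → ketone.
–NH2 on an sp³ carbon with no adjacent C=O → amine.
C–O–C with sp³ carbons on both sides and no adjacent C=O → ether.
pendant –CH=CH2: C=C double bond → alkene.
halogen on an sp³ carbon → alkyl halide.
–C(=O)–O–C with C on the carbonyl side → ester.
C–O–C with sp³ carbons on both sides and no adjacent C=O → ether.
pendant –CH=CH2: C=C double bond → alkene.
C–O–C with sp³ carbons on both sides and no adjacent C=O → ether.
C≡C triple bond → alkyne.
Ether appears at: CH2OCH2, CH2OCH2, CH2OCH2 → 3.

3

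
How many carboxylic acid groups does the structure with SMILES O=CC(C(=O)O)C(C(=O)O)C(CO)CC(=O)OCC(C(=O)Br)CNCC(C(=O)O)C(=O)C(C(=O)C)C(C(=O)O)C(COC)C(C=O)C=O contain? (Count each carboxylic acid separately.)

4

Reading the structure from left to right:
  OHC: terminal –CHO: carbonyl C bonded to H and C → aldehyde.
  CH(COOH): pendant –COOH: carbonyl C bonded to C and –OH → carboxylic acid.
  CH(COOH): pendant –COOH: carbonyl C bonded to C and –OH → carboxylic acid.
  CH(CH2OH): pendant –CH2OH on an sp³ backbone C → alcohol.
  CH2COOCH2: –C(=O)–O–C with C on the carbonyl side → ester.
  CH(COBr): pendant –C(=O)X: carbonyl C bonded to C and halogen → acyl halide.
  CH2NHCH2: C–N–C with sp³ carbons and no adjacent C=O → amine (secondary).
  CH(COOH): pendant –COOH: carbonyl C bonded to C and –OH → carboxylic acid.
  CO: –C(=O)– with carbon on both sides → ketone.
  CH(COCH3): pendant –COCH3: carbonyl C bonded to two carbons → ketone.
  CH(COOH): pendant –COOH: carbonyl C bonded to C and –OH → carboxylic acid.
  CH(CH2OCH3): pendant –CH2OCH3: C–O–C linkage → ether.
  CH(CHO): pendant –CHO: carbonyl C bonded to C and H → aldehyde.
  CHO: terminal –CHO: carbonyl C bonded to H and C → aldehyde.
Carboxylic acid appears at: CH(COOH), CH(COOH), CH(COOH), CH(COOH) → 4.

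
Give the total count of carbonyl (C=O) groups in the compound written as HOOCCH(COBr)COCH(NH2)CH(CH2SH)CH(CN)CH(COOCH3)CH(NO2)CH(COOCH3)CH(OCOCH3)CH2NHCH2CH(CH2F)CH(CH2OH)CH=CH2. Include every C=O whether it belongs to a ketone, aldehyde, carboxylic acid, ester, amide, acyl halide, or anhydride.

6

HOOC: carboxylic acid, 1 C=O (running total 1).
CH(COBr): acyl halide, 1 C=O (running total 2).
CO: ketone, 1 C=O (running total 3).
CH(COOCH3): ester, 1 C=O (running total 4).
CH(COOCH3): ester, 1 C=O (running total 5).
CH(OCOCH3): ester, 1 C=O (running total 6).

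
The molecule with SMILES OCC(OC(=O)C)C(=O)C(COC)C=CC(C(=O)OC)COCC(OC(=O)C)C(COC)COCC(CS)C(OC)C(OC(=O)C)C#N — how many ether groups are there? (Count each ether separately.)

HO– on an sp³ carbon → alcohol.
pendant –OC(=O)CH3: an acyloxy group → ester.
–C(=O)– with carbon on both sides → ketone.
pendant –CH2OCH3: C–O–C linkage → ether.
C=C double bond → alkene.
pendant –COOCH3: carbonyl C bonded to C and –OCH3 → ester.
C–O–C with sp³ carbons on both sides and no adjacent C=O → ether.
pendant –OC(=O)CH3: an acyloxy group → ester.
pendant –CH2OCH3: C–O–C linkage → ether.
C–O–C with sp³ carbons on both sides and no adjacent C=O → ether.
pendant –CH2SH → thiol.
pendant –OCH3: C–O–C with sp³ C, no adjacent C=O → ether.
pendant –OC(=O)CH3: an acyloxy group → ester.
–C≡N: carbon triple-bonded to nitrogen → nitrile.
Ether appears at: CH(CH2OCH3), CH2OCH2, CH(CH2OCH3), CH2OCH2, CH(OCH3) → 5.

5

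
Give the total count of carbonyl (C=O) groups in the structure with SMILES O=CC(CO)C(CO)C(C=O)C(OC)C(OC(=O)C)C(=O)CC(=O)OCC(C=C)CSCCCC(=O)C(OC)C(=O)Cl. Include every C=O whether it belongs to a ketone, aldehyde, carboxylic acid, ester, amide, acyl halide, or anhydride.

OHC: aldehyde, 1 C=O (running total 1).
CH(CHO): aldehyde, 1 C=O (running total 2).
CH(OCOCH3): ester, 1 C=O (running total 3).
CO: ketone, 1 C=O (running total 4).
CH2COOCH2: ester, 1 C=O (running total 5).
CO: ketone, 1 C=O (running total 6).
COCl: acyl halide, 1 C=O (running total 7).

7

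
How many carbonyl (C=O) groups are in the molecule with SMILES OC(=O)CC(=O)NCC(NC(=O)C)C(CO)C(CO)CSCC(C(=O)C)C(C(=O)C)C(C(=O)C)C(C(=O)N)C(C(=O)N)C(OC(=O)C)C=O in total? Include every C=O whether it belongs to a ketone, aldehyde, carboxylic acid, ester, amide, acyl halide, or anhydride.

HOOC: carboxylic acid, 1 C=O (running total 1).
CH2CONHCH2: amide, 1 C=O (running total 2).
CH(NHCOCH3): amide, 1 C=O (running total 3).
CH(COCH3): ketone, 1 C=O (running total 4).
CH(COCH3): ketone, 1 C=O (running total 5).
CH(COCH3): ketone, 1 C=O (running total 6).
CH(CONH2): amide, 1 C=O (running total 7).
CH(CONH2): amide, 1 C=O (running total 8).
CH(OCOCH3): ester, 1 C=O (running total 9).
CHO: aldehyde, 1 C=O (running total 10).

10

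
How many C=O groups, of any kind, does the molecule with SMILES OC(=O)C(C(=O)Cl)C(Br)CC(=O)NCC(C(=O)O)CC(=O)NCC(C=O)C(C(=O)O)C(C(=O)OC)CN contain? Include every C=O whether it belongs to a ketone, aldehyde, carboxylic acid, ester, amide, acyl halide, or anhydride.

8

HOOC: carboxylic acid, 1 C=O (running total 1).
CH(COCl): acyl halide, 1 C=O (running total 2).
CH2CONHCH2: amide, 1 C=O (running total 3).
CH(COOH): carboxylic acid, 1 C=O (running total 4).
CH2CONHCH2: amide, 1 C=O (running total 5).
CH(CHO): aldehyde, 1 C=O (running total 6).
CH(COOH): carboxylic acid, 1 C=O (running total 7).
CH(COOCH3): ester, 1 C=O (running total 8).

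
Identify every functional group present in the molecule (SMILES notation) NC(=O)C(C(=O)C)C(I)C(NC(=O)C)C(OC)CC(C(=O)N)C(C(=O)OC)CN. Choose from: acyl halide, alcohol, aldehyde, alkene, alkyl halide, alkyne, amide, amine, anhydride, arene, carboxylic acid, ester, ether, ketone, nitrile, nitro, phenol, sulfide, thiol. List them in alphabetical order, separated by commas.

Reading the structure from left to right:
  H2NCO: –C(=O)NH2: carbonyl C bonded to C and to N → amide (the N is not a separate amine).
  CH(COCH3): pendant –COCH3: carbonyl C bonded to two carbons → ketone.
  CH(I): halogen on an sp³ carbon → alkyl halide.
  CH(NHCOCH3): pendant –NHC(=O)CH3: N bonded to a carbonyl → amide (not amine).
  CH(OCH3): pendant –OCH3: C–O–C with sp³ C, no adjacent C=O → ether.
  CH(CONH2): pendant –CONH2: carbonyl C bonded to C and N → amide.
  CH(COOCH3): pendant –COOCH3: carbonyl C bonded to C and –OCH3 → ester.
  CH2NH2: –NH2 on an sp³ carbon with no adjacent C=O → amine.

alkyl halide, amide, amine, ester, ether, ketone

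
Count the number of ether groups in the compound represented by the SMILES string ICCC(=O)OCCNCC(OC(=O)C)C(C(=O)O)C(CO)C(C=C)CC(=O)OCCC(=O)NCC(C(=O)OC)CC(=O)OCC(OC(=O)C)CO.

0

halogen on an sp³ carbon → alkyl halide.
–C(=O)–O–C with C on the carbonyl side → ester.
C–N–C with sp³ carbons and no adjacent C=O → amine (secondary).
pendant –OC(=O)CH3: an acyloxy group → ester.
pendant –COOH: carbonyl C bonded to C and –OH → carboxylic acid.
pendant –CH2OH on an sp³ backbone C → alcohol.
pendant –CH=CH2: C=C double bond → alkene.
–C(=O)–O–C with C on the carbonyl side → ester.
–C(=O)–N– linkage → amide (the N is not an amine).
pendant –COOCH3: carbonyl C bonded to C and –OCH3 → ester.
–C(=O)–O–C with C on the carbonyl side → ester.
pendant –OC(=O)CH3: an acyloxy group → ester.
–OH on an sp³ carbon → alcohol.
No segment is a ether: CH2COOCH2 is ester, not ether; CH(OCOCH3) is ester, not ether; CH(CH2OH) is alcohol, not ether. → 0.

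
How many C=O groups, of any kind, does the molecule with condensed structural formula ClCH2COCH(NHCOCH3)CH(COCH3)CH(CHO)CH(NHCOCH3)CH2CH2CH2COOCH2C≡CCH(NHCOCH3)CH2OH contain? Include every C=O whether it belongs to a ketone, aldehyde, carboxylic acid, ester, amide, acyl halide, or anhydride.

CO: ketone, 1 C=O (running total 1).
CH(NHCOCH3): amide, 1 C=O (running total 2).
CH(COCH3): ketone, 1 C=O (running total 3).
CH(CHO): aldehyde, 1 C=O (running total 4).
CH(NHCOCH3): amide, 1 C=O (running total 5).
CH2COOCH2: ester, 1 C=O (running total 6).
CH(NHCOCH3): amide, 1 C=O (running total 7).

7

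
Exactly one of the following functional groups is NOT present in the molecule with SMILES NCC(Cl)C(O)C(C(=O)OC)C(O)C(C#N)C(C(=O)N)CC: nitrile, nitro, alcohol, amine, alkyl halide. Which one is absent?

nitro

alkyl halide: present (CH(Cl) — halogen on an sp³ carbon → alkyl halide).
amine: present (H2NCH2 — –NH2 on an sp³ carbon with no adjacent C=O → amine).
nitrile: present (CH(CN) — pendant –C≡N: nitrile).
alcohol: present (CH(OH) — –OH on an sp³ carbon → alcohol (secondary)).
nitro: no segment matches this pattern.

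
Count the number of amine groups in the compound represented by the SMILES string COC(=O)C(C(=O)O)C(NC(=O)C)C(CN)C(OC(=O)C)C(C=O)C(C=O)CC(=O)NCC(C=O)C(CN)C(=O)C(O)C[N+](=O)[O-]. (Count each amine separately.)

2

Taking each segment in turn:
  CH3OOC: CH3O–C(=O)–: carbonyl C bonded to C and to –OCH3 → ester (not ketone + ether).
  CH(COOH): pendant –COOH: carbonyl C bonded to C and –OH → carboxylic acid.
  CH(NHCOCH3): pendant –NHC(=O)CH3: N bonded to a carbonyl → amide (not amine).
  CH(CH2NH2): pendant –CH2NH2: N on sp³ C, no adjacent C=O → amine.
  CH(OCOCH3): pendant –OC(=O)CH3: an acyloxy group → ester.
  CH(CHO): pendant –CHO: carbonyl C bonded to C and H → aldehyde.
  CH(CHO): pendant –CHO: carbonyl C bonded to C and H → aldehyde.
  CH2CONHCH2: –C(=O)–N– linkage → amide (the N is not an amine).
  CH(CHO): pendant –CHO: carbonyl C bonded to C and H → aldehyde.
  CH(CH2NH2): pendant –CH2NH2: N on sp³ C, no adjacent C=O → amine.
  CO: –C(=O)– with carbon on both sides → ketone.
  CH(OH): –OH on an sp³ carbon → alcohol (secondary).
  CH2NO2: –NO2 on carbon → nitro group.
Amine appears at: CH(CH2NH2), CH(CH2NH2) → 2.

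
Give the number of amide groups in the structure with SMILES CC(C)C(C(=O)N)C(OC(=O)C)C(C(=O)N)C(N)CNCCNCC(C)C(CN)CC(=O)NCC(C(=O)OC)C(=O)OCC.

pendant –CONH2: carbonyl C bonded to C and N → amide.
pendant –OC(=O)CH3: an acyloxy group → ester.
pendant –CONH2: carbonyl C bonded to C and N → amide.
–NH2 on an sp³ carbon with no adjacent C=O → amine.
C–N–C with sp³ carbons and no adjacent C=O → amine (secondary).
C–N–C with sp³ carbons and no adjacent C=O → amine (secondary).
pendant –CH2NH2: N on sp³ C, no adjacent C=O → amine.
–C(=O)–N– linkage → amide (the N is not an amine).
pendant –COOCH3: carbonyl C bonded to C and –OCH3 → ester.
–C(=O)OCH2CH3: carbonyl C bonded to C and to –OEt → ester.
Amide appears at: CH(CONH2), CH(CONH2), CH2CONHCH2 → 3.

3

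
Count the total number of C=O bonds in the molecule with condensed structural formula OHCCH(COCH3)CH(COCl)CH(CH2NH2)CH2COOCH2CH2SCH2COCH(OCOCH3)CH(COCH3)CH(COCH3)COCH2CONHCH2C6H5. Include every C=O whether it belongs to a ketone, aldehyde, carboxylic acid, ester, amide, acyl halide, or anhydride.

10

OHC: aldehyde, 1 C=O (running total 1).
CH(COCH3): ketone, 1 C=O (running total 2).
CH(COCl): acyl halide, 1 C=O (running total 3).
CH2COOCH2: ester, 1 C=O (running total 4).
CO: ketone, 1 C=O (running total 5).
CH(OCOCH3): ester, 1 C=O (running total 6).
CH(COCH3): ketone, 1 C=O (running total 7).
CH(COCH3): ketone, 1 C=O (running total 8).
CO: ketone, 1 C=O (running total 9).
CH2CONHCH2: amide, 1 C=O (running total 10).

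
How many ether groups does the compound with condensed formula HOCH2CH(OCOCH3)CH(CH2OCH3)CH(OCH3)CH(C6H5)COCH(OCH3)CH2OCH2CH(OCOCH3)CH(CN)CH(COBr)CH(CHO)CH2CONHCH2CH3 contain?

HO– on an sp³ carbon → alcohol.
pendant –OC(=O)CH3: an acyloxy group → ester.
pendant –CH2OCH3: C–O–C linkage → ether.
pendant –OCH3: C–O–C with sp³ C, no adjacent C=O → ether.
pendant –C6H5: benzene ring → arene.
–C(=O)– with carbon on both sides → ketone.
pendant –OCH3: C–O–C with sp³ C, no adjacent C=O → ether.
C–O–C with sp³ carbons on both sides and no adjacent C=O → ether.
pendant –OC(=O)CH3: an acyloxy group → ester.
pendant –C≡N: nitrile.
pendant –C(=O)X: carbonyl C bonded to C and halogen → acyl halide.
pendant –CHO: carbonyl C bonded to C and H → aldehyde.
–C(=O)–N– linkage → amide (the N is not an amine).
Ether appears at: CH(CH2OCH3), CH(OCH3), CH(OCH3), CH2OCH2 → 4.

4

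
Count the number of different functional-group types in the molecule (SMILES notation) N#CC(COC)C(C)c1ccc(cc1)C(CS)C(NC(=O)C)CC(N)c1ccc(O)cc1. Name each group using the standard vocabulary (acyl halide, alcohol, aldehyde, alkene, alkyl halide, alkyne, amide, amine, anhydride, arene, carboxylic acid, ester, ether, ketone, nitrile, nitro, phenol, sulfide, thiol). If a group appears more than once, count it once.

N≡C–: carbon triple-bonded to nitrogen → nitrile.
pendant –CH2OCH3: C–O–C linkage → ether.
para-disubstituted benzene ring → arene.
pendant –CH2SH → thiol.
pendant –NHC(=O)CH3: N bonded to a carbonyl → amide (not amine).
–NH2 on an sp³ carbon with no adjacent C=O → amine.
–OH attached directly to an aromatic ring → phenol (not alcohol); the ring itself is an arene.
Distinct types present: amide, amine, arene, ether, nitrile, phenol, thiol.

7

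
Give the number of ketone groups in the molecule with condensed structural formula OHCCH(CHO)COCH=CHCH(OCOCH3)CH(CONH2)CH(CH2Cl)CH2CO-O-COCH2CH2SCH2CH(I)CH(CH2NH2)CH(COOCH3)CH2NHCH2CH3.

1

terminal –CHO: carbonyl C bonded to H and C → aldehyde.
pendant –CHO: carbonyl C bonded to C and H → aldehyde.
–C(=O)– with carbon on both sides → ketone.
C=C double bond → alkene.
pendant –OC(=O)CH3: an acyloxy group → ester.
pendant –CONH2: carbonyl C bonded to C and N → amide.
pendant –CH2X: halogen on sp³ carbon → alkyl halide.
two acyl groups sharing one oxygen, –C(=O)–O–C(=O)– → anhydride.
C–S–C linkage → sulfide (thioether).
halogen on an sp³ carbon → alkyl halide.
pendant –CH2NH2: N on sp³ C, no adjacent C=O → amine.
pendant –COOCH3: carbonyl C bonded to C and –OCH3 → ester.
C–N–C with sp³ carbons and no adjacent C=O → amine (secondary).
Ketone appears at: CO → 1.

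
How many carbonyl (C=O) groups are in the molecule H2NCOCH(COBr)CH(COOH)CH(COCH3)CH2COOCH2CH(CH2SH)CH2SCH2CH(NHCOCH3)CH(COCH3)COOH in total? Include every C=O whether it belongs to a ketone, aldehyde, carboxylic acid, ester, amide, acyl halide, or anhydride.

8

H2NCO: amide, 1 C=O (running total 1).
CH(COBr): acyl halide, 1 C=O (running total 2).
CH(COOH): carboxylic acid, 1 C=O (running total 3).
CH(COCH3): ketone, 1 C=O (running total 4).
CH2COOCH2: ester, 1 C=O (running total 5).
CH(NHCOCH3): amide, 1 C=O (running total 6).
CH(COCH3): ketone, 1 C=O (running total 7).
COOH: carboxylic acid, 1 C=O (running total 8).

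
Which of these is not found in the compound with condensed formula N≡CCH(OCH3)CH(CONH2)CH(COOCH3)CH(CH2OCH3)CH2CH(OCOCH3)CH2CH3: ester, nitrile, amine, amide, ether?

ester: present (CH(COOCH3) — pendant –COOCH3: carbonyl C bonded to C and –OCH3 → ester).
amide: present (CH(CONH2) — pendant –CONH2: carbonyl C bonded to C and N → amide).
ether: present (CH(OCH3) — pendant –OCH3: C–O–C with sp³ C, no adjacent C=O → ether).
nitrile: present (N≡C — N≡C–: carbon triple-bonded to nitrogen → nitrile).
amine: absent. In CH(CONH2), the nitrogen is bonded directly to a carbonyl carbon, making it part of an amide, not a free amine.

amine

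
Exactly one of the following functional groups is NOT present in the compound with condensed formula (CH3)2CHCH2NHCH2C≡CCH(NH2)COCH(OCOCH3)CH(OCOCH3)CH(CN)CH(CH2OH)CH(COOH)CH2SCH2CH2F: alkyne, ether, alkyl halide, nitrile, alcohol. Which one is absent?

alkyl halide: present (CH2F — halogen on an sp³ carbon → alkyl halide).
alkyne: present (C≡C — C≡C triple bond → alkyne).
nitrile: present (CH(CN) — pendant –C≡N: nitrile).
alcohol: present (CH(CH2OH) — pendant –CH2OH on an sp³ backbone C → alcohol).
ether: absent. In CH(OCOCH3), the C–O–C oxygen is adjacent to a C=O, so it belongs to an ester, not an ether.

ether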